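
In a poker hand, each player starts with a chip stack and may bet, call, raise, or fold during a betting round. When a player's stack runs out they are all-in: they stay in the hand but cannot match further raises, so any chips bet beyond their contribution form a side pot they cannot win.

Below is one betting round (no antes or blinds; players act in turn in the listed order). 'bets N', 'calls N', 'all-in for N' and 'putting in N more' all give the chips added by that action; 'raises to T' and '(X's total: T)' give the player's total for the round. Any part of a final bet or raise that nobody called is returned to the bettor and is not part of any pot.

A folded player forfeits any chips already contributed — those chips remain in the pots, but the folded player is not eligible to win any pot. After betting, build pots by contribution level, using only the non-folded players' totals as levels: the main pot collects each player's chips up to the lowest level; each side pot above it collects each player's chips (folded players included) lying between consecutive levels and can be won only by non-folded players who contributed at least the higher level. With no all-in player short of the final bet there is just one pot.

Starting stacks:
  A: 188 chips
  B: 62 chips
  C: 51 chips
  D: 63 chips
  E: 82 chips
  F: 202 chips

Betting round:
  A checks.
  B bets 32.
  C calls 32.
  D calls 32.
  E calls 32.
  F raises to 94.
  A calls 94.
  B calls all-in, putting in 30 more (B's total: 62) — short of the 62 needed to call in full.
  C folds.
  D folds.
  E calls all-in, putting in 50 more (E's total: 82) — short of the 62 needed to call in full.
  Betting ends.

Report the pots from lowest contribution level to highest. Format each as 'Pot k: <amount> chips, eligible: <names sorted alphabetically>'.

Pot 1: 312 chips, eligible: A, B, E, F
Pot 2: 60 chips, eligible: A, E, F
Pot 3: 24 chips, eligible: A, F

Derivation:
Contributions: A=94, B=62, C=32, D=32, E=82, F=94
Folded: C, D
Pot levels (distinct totals of non-folded players): 62, 82, 94
Layer 1-62: A 62 + B 62 + C 32 + D 32 + E 62 + F 62 = 312 chips; eligible A, B, E, F
Layer 63-82: 20 each from A, E, F = 20*3 = 60 chips; eligible A, E, F
Layer 83-94: 12 each from A, F = 12*2 = 24 chips; eligible A, F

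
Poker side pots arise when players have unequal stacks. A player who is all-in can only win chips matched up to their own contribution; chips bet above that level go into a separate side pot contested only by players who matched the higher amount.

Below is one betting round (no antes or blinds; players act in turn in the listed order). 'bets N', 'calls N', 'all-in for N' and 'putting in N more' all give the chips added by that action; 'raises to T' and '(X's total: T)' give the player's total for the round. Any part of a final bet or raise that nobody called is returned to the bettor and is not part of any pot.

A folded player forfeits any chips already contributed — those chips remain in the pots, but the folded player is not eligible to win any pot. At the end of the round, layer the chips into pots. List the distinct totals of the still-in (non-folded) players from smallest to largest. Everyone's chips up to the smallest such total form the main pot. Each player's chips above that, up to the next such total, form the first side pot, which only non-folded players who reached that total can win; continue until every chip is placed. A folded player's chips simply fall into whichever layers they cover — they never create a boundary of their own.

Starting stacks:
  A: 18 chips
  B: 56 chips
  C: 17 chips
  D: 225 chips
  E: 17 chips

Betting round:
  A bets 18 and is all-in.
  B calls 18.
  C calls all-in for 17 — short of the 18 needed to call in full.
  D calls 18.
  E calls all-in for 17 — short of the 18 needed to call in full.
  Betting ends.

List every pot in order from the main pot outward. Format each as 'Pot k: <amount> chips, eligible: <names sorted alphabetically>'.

Contributions: A=18, B=18, C=17, D=18, E=17
Pot levels (distinct totals of non-folded players): 17, 18
Layer 1-17: 17 each from A, B, C, D, E = 17*5 = 85 chips; eligible A, B, C, D, E
Layer 18-18: 1 each from A, B, D = 1*3 = 3 chips; eligible A, B, D

Pot 1: 85 chips, eligible: A, B, C, D, E
Pot 2: 3 chips, eligible: A, B, D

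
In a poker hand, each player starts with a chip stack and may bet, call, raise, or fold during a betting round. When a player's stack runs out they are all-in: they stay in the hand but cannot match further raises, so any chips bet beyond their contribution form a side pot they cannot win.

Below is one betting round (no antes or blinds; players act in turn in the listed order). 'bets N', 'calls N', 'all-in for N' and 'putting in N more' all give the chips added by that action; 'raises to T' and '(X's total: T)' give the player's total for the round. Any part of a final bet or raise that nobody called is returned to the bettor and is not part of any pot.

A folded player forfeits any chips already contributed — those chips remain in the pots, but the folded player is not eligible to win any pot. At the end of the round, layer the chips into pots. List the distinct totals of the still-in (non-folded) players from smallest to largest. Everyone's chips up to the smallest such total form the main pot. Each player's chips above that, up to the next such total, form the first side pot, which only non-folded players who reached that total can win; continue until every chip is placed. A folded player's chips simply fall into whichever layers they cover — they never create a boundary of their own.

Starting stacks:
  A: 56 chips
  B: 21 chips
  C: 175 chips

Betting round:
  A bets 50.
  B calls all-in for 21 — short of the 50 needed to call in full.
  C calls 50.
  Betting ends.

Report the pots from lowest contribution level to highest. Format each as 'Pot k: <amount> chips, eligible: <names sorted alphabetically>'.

Contributions: A=50, B=21, C=50
Pot levels (distinct totals of non-folded players): 21, 50
Layer 1-21: 21 each from A, B, C = 21*3 = 63 chips; eligible A, B, C
Layer 22-50: 29 each from A, C = 29*2 = 58 chips; eligible A, C

Pot 1: 63 chips, eligible: A, B, C
Pot 2: 58 chips, eligible: A, C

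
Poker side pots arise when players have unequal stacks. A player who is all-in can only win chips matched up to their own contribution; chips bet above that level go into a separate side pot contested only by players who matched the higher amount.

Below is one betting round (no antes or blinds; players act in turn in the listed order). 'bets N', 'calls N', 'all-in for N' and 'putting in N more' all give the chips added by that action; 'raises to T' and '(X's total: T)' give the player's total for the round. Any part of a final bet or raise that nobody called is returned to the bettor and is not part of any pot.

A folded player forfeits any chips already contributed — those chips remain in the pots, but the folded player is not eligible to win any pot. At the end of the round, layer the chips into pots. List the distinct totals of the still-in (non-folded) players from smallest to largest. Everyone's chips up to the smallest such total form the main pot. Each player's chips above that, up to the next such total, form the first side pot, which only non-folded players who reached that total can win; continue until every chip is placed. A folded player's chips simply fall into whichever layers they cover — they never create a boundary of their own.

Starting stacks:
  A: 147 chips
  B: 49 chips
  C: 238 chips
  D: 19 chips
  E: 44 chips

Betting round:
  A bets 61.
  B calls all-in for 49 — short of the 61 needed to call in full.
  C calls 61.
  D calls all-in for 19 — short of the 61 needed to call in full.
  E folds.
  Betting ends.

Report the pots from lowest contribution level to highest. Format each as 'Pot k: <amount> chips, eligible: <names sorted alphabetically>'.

Pot 1: 76 chips, eligible: A, B, C, D
Pot 2: 90 chips, eligible: A, B, C
Pot 3: 24 chips, eligible: A, C

Derivation:
Contributions: A=61, B=49, C=61, D=19
Folded: E
Pot levels (distinct totals of non-folded players): 19, 49, 61
Layer 1-19: 19 each from A, B, C, D = 19*4 = 76 chips; eligible A, B, C, D
Layer 20-49: 30 each from A, B, C = 30*3 = 90 chips; eligible A, B, C
Layer 50-61: 12 each from A, C = 12*2 = 24 chips; eligible A, C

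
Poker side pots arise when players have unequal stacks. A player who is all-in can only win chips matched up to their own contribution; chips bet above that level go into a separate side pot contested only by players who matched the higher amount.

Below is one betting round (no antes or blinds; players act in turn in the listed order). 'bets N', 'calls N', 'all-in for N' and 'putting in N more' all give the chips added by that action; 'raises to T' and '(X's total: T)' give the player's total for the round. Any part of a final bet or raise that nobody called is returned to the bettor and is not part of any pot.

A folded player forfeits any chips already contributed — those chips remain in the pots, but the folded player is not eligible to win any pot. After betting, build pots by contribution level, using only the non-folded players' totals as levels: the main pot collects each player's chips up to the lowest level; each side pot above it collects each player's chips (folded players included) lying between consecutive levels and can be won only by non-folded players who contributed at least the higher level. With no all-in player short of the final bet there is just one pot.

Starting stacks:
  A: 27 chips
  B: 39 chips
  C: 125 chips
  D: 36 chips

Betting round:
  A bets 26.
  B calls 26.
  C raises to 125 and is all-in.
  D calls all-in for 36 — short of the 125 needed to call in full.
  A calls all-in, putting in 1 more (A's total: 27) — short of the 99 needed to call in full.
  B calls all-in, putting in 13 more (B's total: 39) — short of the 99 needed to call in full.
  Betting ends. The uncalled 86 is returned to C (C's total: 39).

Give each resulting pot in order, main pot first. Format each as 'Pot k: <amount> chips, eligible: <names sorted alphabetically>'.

Contributions (after 86 returned to C): A=27, B=39, C=39, D=36
Pot levels (distinct totals of non-folded players): 27, 36, 39
Layer 1-27: 27 each from A, B, C, D = 27*4 = 108 chips; eligible A, B, C, D
Layer 28-36: 9 each from B, C, D = 9*3 = 27 chips; eligible B, C, D
Layer 37-39: 3 each from B, C = 3*2 = 6 chips; eligible B, C

Pot 1: 108 chips, eligible: A, B, C, D
Pot 2: 27 chips, eligible: B, C, D
Pot 3: 6 chips, eligible: B, C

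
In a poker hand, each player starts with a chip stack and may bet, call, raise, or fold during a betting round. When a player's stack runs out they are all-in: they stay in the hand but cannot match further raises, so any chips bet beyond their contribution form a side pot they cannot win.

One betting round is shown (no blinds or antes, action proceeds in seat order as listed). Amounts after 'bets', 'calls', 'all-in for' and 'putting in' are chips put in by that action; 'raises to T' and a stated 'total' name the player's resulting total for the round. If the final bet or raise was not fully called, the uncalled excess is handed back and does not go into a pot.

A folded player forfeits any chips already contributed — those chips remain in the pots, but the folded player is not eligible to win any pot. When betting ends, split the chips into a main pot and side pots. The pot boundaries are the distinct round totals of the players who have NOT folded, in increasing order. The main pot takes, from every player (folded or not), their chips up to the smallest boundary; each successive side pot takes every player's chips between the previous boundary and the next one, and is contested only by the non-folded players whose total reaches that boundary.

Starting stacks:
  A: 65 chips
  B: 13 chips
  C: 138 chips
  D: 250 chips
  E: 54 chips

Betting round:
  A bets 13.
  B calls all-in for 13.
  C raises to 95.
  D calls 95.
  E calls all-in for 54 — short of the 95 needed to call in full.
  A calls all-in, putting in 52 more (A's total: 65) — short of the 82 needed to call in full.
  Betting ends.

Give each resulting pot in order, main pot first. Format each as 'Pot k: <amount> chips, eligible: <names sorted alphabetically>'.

Contributions: A=65, B=13, C=95, D=95, E=54
Pot levels (distinct totals of non-folded players): 13, 54, 65, 95
Layer 1-13: 13 each from A, B, C, D, E = 13*5 = 65 chips; eligible A, B, C, D, E
Layer 14-54: 41 each from A, C, D, E = 41*4 = 164 chips; eligible A, C, D, E
Layer 55-65: 11 each from A, C, D = 11*3 = 33 chips; eligible A, C, D
Layer 66-95: 30 each from C, D = 30*2 = 60 chips; eligible C, D

Pot 1: 65 chips, eligible: A, B, C, D, E
Pot 2: 164 chips, eligible: A, C, D, E
Pot 3: 33 chips, eligible: A, C, D
Pot 4: 60 chips, eligible: C, D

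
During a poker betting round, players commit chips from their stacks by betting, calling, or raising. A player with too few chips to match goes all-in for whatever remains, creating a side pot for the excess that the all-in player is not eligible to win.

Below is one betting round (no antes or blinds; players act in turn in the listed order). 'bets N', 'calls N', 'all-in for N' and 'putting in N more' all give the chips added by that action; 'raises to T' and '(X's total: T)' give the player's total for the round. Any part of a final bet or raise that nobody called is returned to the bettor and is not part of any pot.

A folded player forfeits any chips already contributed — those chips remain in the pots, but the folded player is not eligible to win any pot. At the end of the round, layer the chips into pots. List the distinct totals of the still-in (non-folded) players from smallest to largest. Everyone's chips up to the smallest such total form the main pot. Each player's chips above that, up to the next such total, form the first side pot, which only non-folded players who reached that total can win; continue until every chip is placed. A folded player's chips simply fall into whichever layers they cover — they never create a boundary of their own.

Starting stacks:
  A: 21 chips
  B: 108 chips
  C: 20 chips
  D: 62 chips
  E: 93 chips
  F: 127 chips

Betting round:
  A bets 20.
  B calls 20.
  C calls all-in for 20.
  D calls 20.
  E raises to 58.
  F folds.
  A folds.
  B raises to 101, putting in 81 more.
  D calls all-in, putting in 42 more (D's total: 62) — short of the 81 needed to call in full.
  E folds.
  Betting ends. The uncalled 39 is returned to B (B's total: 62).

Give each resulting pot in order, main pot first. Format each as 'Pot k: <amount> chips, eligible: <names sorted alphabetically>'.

Pot 1: 100 chips, eligible: B, C, D
Pot 2: 122 chips, eligible: B, D

Derivation:
Contributions (after 39 returned to B): A=20, B=62, C=20, D=62, E=58
Folded: A, E, F
Pot levels (distinct totals of non-folded players): 20, 62
Layer 1-20: 20 each from A, B, C, D, E = 20*5 = 100 chips; eligible B, C, D
Layer 21-62: B 42 + D 42 + E 38 = 122 chips; eligible B, D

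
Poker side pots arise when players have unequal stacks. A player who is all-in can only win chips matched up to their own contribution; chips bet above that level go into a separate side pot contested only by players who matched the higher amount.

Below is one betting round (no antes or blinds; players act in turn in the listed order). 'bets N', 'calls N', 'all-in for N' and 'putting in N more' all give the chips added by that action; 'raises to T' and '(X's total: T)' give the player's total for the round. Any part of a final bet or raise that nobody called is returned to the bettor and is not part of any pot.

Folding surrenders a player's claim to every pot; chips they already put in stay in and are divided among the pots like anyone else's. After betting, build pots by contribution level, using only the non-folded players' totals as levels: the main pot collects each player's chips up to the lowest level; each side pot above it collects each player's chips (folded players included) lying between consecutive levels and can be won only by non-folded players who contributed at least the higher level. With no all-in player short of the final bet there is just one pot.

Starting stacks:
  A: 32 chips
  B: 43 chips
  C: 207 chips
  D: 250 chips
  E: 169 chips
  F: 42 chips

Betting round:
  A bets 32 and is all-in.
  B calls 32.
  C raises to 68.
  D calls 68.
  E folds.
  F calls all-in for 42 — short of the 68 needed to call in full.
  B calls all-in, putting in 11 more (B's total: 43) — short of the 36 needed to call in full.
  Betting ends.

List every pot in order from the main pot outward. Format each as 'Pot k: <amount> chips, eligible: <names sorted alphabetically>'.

Pot 1: 160 chips, eligible: A, B, C, D, F
Pot 2: 40 chips, eligible: B, C, D, F
Pot 3: 3 chips, eligible: B, C, D
Pot 4: 50 chips, eligible: C, D

Derivation:
Contributions: A=32, B=43, C=68, D=68, F=42
Folded: E
Pot levels (distinct totals of non-folded players): 32, 42, 43, 68
Layer 1-32: 32 each from A, B, C, D, F = 32*5 = 160 chips; eligible A, B, C, D, F
Layer 33-42: 10 each from B, C, D, F = 10*4 = 40 chips; eligible B, C, D, F
Layer 43-43: 1 each from B, C, D = 1*3 = 3 chips; eligible B, C, D
Layer 44-68: 25 each from C, D = 25*2 = 50 chips; eligible C, D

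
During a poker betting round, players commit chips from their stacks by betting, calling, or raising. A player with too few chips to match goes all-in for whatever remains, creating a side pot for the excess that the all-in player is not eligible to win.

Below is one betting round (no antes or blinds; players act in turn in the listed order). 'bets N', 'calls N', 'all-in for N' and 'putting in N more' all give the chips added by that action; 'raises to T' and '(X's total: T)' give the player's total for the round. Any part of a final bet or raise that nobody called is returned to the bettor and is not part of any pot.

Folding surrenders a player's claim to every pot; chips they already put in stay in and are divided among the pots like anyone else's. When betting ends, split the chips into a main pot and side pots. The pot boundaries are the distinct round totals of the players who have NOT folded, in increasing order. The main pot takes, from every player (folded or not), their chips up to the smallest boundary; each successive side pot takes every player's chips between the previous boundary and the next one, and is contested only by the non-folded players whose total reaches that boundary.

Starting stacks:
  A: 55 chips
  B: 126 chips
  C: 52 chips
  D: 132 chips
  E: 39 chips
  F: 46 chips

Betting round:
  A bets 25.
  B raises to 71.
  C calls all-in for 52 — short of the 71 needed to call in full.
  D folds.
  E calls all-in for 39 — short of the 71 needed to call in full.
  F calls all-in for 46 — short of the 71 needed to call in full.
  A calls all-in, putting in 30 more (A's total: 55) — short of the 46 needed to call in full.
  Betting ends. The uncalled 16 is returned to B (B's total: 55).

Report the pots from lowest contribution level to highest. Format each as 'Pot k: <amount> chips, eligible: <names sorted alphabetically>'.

Pot 1: 195 chips, eligible: A, B, C, E, F
Pot 2: 28 chips, eligible: A, B, C, F
Pot 3: 18 chips, eligible: A, B, C
Pot 4: 6 chips, eligible: A, B

Derivation:
Contributions (after 16 returned to B): A=55, B=55, C=52, E=39, F=46
Folded: D
Pot levels (distinct totals of non-folded players): 39, 46, 52, 55
Layer 1-39: 39 each from A, B, C, E, F = 39*5 = 195 chips; eligible A, B, C, E, F
Layer 40-46: 7 each from A, B, C, F = 7*4 = 28 chips; eligible A, B, C, F
Layer 47-52: 6 each from A, B, C = 6*3 = 18 chips; eligible A, B, C
Layer 53-55: 3 each from A, B = 3*2 = 6 chips; eligible A, B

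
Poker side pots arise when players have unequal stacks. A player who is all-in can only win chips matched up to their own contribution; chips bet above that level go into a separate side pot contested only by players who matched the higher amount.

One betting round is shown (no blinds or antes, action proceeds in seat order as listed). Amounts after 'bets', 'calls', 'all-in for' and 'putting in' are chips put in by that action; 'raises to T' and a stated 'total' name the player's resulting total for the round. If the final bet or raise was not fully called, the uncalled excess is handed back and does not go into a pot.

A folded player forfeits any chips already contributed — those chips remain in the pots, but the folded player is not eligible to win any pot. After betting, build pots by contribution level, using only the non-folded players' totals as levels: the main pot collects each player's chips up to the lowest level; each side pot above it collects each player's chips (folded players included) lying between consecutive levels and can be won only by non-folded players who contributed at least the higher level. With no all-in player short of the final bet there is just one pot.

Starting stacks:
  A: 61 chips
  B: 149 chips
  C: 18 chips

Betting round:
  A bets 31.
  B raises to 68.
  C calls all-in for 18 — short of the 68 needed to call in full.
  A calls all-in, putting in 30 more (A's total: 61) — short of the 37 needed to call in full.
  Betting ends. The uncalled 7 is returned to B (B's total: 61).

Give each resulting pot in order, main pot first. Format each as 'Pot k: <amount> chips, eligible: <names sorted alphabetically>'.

Contributions (after 7 returned to B): A=61, B=61, C=18
Pot levels (distinct totals of non-folded players): 18, 61
Layer 1-18: 18 each from A, B, C = 18*3 = 54 chips; eligible A, B, C
Layer 19-61: 43 each from A, B = 43*2 = 86 chips; eligible A, B

Pot 1: 54 chips, eligible: A, B, C
Pot 2: 86 chips, eligible: A, B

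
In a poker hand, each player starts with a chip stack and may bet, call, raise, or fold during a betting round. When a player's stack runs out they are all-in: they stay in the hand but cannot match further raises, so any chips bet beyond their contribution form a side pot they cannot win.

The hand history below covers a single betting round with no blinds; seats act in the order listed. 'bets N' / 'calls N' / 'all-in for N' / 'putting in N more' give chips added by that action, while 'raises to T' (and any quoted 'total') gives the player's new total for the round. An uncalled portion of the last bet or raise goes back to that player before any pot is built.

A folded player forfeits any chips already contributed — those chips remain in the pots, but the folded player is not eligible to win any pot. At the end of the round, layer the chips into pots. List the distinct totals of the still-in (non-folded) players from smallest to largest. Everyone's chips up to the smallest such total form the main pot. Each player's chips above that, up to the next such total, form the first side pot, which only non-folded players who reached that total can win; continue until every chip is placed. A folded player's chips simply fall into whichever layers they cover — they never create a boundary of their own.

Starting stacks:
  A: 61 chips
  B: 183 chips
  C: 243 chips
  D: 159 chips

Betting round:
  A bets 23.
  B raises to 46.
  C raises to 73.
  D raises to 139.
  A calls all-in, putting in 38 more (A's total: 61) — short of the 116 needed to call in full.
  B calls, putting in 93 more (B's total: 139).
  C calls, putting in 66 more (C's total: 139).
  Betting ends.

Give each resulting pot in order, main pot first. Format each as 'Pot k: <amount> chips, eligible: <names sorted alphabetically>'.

Pot 1: 244 chips, eligible: A, B, C, D
Pot 2: 234 chips, eligible: B, C, D

Derivation:
Contributions: A=61, B=139, C=139, D=139
Pot levels (distinct totals of non-folded players): 61, 139
Layer 1-61: 61 each from A, B, C, D = 61*4 = 244 chips; eligible A, B, C, D
Layer 62-139: 78 each from B, C, D = 78*3 = 234 chips; eligible B, C, D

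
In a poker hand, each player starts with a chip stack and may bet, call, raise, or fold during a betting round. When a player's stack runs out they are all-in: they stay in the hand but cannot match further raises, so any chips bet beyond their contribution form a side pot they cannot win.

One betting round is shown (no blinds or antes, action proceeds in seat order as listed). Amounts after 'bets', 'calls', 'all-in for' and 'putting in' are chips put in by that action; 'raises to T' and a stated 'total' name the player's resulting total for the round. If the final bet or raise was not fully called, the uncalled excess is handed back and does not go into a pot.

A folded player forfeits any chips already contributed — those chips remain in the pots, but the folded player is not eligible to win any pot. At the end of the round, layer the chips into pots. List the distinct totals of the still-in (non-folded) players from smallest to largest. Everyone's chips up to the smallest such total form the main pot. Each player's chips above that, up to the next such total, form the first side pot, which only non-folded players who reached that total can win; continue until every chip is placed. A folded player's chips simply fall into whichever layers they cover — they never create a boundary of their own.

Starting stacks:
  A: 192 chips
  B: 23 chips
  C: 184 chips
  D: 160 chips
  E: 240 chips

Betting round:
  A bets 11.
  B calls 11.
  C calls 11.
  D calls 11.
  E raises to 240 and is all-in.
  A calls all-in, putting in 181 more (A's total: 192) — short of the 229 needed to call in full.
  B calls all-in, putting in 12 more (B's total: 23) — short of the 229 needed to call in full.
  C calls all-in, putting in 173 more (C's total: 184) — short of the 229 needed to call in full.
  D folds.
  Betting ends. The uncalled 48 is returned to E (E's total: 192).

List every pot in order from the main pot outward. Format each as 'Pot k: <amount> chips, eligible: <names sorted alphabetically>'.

Contributions (after 48 returned to E): A=192, B=23, C=184, D=11, E=192
Folded: D
Pot levels (distinct totals of non-folded players): 23, 184, 192
Layer 1-23: A 23 + B 23 + C 23 + D 11 + E 23 = 103 chips; eligible A, B, C, E
Layer 24-184: 161 each from A, C, E = 161*3 = 483 chips; eligible A, C, E
Layer 185-192: 8 each from A, E = 8*2 = 16 chips; eligible A, E

Pot 1: 103 chips, eligible: A, B, C, E
Pot 2: 483 chips, eligible: A, C, E
Pot 3: 16 chips, eligible: A, E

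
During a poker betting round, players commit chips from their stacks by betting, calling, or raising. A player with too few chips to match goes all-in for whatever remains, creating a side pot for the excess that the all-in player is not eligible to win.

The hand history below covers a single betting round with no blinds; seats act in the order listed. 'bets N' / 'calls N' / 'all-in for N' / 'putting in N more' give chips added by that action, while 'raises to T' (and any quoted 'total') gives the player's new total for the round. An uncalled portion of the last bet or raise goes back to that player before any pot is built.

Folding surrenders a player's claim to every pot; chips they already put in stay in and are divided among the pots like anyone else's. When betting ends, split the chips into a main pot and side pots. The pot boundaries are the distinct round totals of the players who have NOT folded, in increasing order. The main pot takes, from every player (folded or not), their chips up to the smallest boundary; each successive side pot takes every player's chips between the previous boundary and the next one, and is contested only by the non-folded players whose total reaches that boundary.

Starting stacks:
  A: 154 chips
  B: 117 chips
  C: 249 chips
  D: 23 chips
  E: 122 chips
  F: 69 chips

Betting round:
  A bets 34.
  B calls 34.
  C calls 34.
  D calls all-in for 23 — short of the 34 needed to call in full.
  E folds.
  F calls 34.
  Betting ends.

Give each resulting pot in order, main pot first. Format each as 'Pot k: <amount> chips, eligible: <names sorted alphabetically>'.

Contributions: A=34, B=34, C=34, D=23, F=34
Folded: E
Pot levels (distinct totals of non-folded players): 23, 34
Layer 1-23: 23 each from A, B, C, D, F = 23*5 = 115 chips; eligible A, B, C, D, F
Layer 24-34: 11 each from A, B, C, F = 11*4 = 44 chips; eligible A, B, C, F

Pot 1: 115 chips, eligible: A, B, C, D, F
Pot 2: 44 chips, eligible: A, B, C, F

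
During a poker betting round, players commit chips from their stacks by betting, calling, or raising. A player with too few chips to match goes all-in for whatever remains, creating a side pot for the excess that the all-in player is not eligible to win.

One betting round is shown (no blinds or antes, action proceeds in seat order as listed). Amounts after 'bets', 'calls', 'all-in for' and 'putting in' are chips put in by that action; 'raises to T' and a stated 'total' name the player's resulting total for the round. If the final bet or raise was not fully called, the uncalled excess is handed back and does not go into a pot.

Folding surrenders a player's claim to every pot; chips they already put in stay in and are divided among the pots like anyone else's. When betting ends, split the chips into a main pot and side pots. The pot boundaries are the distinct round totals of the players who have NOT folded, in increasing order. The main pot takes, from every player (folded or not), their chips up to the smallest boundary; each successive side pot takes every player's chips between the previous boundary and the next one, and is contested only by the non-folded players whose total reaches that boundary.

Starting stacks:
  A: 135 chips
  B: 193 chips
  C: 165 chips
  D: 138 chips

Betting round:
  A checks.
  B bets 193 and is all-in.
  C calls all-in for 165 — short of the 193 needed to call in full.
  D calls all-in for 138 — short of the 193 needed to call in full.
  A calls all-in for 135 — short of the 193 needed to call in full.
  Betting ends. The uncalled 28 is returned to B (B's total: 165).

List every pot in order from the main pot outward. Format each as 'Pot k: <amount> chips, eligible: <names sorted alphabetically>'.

Pot 1: 540 chips, eligible: A, B, C, D
Pot 2: 9 chips, eligible: B, C, D
Pot 3: 54 chips, eligible: B, C

Derivation:
Contributions (after 28 returned to B): A=135, B=165, C=165, D=138
Pot levels (distinct totals of non-folded players): 135, 138, 165
Layer 1-135: 135 each from A, B, C, D = 135*4 = 540 chips; eligible A, B, C, D
Layer 136-138: 3 each from B, C, D = 3*3 = 9 chips; eligible B, C, D
Layer 139-165: 27 each from B, C = 27*2 = 54 chips; eligible B, C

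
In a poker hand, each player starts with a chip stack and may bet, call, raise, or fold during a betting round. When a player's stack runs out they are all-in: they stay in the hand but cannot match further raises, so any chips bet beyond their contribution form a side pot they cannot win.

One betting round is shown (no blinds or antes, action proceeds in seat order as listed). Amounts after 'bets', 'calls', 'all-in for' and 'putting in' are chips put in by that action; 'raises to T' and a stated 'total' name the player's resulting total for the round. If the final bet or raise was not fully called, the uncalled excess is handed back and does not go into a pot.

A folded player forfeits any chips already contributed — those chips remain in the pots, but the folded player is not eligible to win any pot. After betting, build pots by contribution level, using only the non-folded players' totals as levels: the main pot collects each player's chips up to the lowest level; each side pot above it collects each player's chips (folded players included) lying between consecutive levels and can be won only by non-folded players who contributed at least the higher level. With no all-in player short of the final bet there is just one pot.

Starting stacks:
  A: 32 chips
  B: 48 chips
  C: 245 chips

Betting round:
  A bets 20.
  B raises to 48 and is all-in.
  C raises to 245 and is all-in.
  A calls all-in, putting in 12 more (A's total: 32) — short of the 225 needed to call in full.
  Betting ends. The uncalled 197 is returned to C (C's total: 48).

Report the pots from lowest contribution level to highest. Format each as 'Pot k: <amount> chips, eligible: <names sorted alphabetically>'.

Pot 1: 96 chips, eligible: A, B, C
Pot 2: 32 chips, eligible: B, C

Derivation:
Contributions (after 197 returned to C): A=32, B=48, C=48
Pot levels (distinct totals of non-folded players): 32, 48
Layer 1-32: 32 each from A, B, C = 32*3 = 96 chips; eligible A, B, C
Layer 33-48: 16 each from B, C = 16*2 = 32 chips; eligible B, C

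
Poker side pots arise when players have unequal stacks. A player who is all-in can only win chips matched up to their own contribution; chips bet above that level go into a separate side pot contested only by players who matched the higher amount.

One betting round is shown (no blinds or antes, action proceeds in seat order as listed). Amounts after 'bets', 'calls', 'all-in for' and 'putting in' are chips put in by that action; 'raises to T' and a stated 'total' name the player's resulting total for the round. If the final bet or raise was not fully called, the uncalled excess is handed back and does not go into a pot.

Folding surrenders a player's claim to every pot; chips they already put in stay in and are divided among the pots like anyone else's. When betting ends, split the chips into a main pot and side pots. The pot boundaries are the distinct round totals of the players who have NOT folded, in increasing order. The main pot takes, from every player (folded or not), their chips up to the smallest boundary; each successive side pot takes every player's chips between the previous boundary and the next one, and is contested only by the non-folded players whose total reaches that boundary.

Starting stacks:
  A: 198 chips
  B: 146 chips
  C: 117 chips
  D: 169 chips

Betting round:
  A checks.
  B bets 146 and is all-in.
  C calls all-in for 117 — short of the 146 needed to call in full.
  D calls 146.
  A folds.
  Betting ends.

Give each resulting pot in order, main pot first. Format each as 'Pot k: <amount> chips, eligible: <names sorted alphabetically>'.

Contributions: B=146, C=117, D=146
Folded: A
Pot levels (distinct totals of non-folded players): 117, 146
Layer 1-117: 117 each from B, C, D = 117*3 = 351 chips; eligible B, C, D
Layer 118-146: 29 each from B, D = 29*2 = 58 chips; eligible B, D

Pot 1: 351 chips, eligible: B, C, D
Pot 2: 58 chips, eligible: B, D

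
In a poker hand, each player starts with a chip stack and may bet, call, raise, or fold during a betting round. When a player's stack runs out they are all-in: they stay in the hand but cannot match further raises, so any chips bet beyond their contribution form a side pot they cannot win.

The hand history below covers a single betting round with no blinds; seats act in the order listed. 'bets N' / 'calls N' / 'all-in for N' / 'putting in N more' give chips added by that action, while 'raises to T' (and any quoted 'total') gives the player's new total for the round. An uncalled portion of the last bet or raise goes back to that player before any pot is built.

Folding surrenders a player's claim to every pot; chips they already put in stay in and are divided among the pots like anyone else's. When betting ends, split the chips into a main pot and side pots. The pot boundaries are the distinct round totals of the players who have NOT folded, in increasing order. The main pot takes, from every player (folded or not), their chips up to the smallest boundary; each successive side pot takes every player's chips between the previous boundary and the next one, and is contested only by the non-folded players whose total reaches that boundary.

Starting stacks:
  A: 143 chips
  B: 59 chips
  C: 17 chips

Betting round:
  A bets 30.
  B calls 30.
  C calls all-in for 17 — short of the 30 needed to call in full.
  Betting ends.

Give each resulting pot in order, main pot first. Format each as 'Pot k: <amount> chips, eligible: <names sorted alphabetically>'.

Contributions: A=30, B=30, C=17
Pot levels (distinct totals of non-folded players): 17, 30
Layer 1-17: 17 each from A, B, C = 17*3 = 51 chips; eligible A, B, C
Layer 18-30: 13 each from A, B = 13*2 = 26 chips; eligible A, B

Pot 1: 51 chips, eligible: A, B, C
Pot 2: 26 chips, eligible: A, B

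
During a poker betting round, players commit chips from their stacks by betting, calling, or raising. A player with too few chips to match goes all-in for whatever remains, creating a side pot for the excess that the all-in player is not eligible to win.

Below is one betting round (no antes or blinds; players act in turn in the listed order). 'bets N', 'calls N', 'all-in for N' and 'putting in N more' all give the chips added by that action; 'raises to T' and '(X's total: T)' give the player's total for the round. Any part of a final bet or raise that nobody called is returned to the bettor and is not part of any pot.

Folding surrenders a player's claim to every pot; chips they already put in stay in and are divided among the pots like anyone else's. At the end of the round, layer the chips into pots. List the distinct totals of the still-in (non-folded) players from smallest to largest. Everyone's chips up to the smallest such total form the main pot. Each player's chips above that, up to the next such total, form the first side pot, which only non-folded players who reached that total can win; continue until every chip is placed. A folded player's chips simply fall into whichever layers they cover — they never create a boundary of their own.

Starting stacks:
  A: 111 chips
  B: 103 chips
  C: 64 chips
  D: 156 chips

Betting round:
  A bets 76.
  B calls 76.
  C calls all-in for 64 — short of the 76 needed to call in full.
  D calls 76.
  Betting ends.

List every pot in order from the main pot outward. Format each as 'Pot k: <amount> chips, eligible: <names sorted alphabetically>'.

Pot 1: 256 chips, eligible: A, B, C, D
Pot 2: 36 chips, eligible: A, B, D

Derivation:
Contributions: A=76, B=76, C=64, D=76
Pot levels (distinct totals of non-folded players): 64, 76
Layer 1-64: 64 each from A, B, C, D = 64*4 = 256 chips; eligible A, B, C, D
Layer 65-76: 12 each from A, B, D = 12*3 = 36 chips; eligible A, B, D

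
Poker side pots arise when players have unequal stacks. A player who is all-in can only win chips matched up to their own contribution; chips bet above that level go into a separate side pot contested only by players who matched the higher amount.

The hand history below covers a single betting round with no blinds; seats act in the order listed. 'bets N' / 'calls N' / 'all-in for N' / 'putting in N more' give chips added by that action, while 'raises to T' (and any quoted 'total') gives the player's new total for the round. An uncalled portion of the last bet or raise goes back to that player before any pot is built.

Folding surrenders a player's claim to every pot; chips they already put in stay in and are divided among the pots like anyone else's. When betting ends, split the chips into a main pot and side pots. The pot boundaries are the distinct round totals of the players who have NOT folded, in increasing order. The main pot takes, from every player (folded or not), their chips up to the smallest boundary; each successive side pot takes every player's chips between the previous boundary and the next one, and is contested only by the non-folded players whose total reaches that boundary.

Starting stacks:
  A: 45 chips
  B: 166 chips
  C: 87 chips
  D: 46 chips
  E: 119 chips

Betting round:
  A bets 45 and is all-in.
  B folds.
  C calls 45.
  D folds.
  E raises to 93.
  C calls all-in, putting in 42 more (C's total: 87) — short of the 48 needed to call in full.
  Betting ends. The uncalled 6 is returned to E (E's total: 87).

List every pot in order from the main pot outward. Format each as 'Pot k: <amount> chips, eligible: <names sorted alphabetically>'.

Contributions (after 6 returned to E): A=45, C=87, E=87
Folded: B, D
Pot levels (distinct totals of non-folded players): 45, 87
Layer 1-45: 45 each from A, C, E = 45*3 = 135 chips; eligible A, C, E
Layer 46-87: 42 each from C, E = 42*2 = 84 chips; eligible C, E

Pot 1: 135 chips, eligible: A, C, E
Pot 2: 84 chips, eligible: C, E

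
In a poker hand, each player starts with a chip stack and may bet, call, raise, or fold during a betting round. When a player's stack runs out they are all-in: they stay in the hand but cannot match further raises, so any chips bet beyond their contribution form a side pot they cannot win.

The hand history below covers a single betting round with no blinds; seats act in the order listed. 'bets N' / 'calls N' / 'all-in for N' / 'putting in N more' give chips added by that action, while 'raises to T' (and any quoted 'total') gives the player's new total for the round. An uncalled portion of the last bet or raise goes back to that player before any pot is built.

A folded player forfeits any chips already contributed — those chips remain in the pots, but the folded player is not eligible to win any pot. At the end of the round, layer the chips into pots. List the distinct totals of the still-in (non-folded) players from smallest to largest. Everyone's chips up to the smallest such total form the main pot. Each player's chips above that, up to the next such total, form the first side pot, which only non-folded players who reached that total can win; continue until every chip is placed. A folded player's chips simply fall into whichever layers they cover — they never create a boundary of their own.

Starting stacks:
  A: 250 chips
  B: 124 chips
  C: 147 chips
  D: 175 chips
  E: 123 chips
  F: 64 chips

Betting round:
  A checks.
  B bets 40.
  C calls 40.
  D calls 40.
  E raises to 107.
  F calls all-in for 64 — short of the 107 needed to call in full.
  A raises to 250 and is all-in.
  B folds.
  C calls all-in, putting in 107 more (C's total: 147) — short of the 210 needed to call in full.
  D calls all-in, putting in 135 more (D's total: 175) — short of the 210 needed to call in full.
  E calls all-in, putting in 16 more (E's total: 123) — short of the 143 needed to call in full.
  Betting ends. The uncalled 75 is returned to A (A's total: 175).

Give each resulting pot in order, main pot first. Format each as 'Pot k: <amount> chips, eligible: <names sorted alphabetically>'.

Pot 1: 360 chips, eligible: A, C, D, E, F
Pot 2: 236 chips, eligible: A, C, D, E
Pot 3: 72 chips, eligible: A, C, D
Pot 4: 56 chips, eligible: A, D

Derivation:
Contributions (after 75 returned to A): A=175, B=40, C=147, D=175, E=123, F=64
Folded: B
Pot levels (distinct totals of non-folded players): 64, 123, 147, 175
Layer 1-64: A 64 + B 40 + C 64 + D 64 + E 64 + F 64 = 360 chips; eligible A, C, D, E, F
Layer 65-123: 59 each from A, C, D, E = 59*4 = 236 chips; eligible A, C, D, E
Layer 124-147: 24 each from A, C, D = 24*3 = 72 chips; eligible A, C, D
Layer 148-175: 28 each from A, D = 28*2 = 56 chips; eligible A, D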